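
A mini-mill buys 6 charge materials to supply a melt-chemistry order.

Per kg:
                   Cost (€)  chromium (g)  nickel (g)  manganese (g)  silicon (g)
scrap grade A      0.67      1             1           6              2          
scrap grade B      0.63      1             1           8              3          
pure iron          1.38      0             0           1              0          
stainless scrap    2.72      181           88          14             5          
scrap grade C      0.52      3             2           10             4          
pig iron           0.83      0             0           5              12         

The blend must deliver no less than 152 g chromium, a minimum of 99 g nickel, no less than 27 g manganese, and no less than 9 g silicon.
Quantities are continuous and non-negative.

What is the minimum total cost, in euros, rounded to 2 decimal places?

€3.59

This is a linear program. Let x1 = kg of scrap grade A, x2 = kg of scrap grade B, x3 = kg of pure iron, x4 = kg of stainless scrap, x5 = kg of scrap grade C, x6 = kg of pig iron.
min 0.67x1 + 0.63x2 + 1.38x3 + 2.72x4 + 0.52x5 + 0.83x6 s.t.:
  1x1 + 1x2 + 181x4 + 3x5 ≥ 152   (chromium)
  1x1 + 1x2 + 88x4 + 2x5 ≥ 99   (nickel)
  6x1 + 8x2 + 1x3 + 14x4 + 10x5 + 5x6 ≥ 27   (manganese)
  2x1 + 3x2 + 5x4 + 4x5 + 12x6 ≥ 9   (silicon)
  x1, x2, x3, x4, x5, x6 ≥ 0.
The cheapest feasible vertex uses only stainless scrap, scrap grade C; scrap grade A, scrap grade B, pure iron, pig iron are not used. There the nickel and manganese constraints are tight.
Optimal quantities: stainless scrap = 1.099 kg, scrap grade C = 1.162 kg.
Total cost: 2.72·1.099 + 0.52·1.162 = 3.5935.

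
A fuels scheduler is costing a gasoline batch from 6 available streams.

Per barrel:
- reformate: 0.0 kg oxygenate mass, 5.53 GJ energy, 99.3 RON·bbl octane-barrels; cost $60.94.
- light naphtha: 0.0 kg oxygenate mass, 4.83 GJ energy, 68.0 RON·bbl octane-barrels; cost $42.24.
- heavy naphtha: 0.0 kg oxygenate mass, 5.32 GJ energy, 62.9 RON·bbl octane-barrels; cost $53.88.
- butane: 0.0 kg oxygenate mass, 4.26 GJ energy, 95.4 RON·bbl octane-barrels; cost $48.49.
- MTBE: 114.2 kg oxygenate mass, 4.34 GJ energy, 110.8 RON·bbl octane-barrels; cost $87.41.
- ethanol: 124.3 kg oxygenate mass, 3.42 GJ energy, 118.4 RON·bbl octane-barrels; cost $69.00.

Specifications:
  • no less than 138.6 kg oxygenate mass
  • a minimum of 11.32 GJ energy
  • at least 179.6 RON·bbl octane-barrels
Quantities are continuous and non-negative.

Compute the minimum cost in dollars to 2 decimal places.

Let x1 = barrels of reformate, x2 = barrels of light naphtha, x3 = barrels of heavy naphtha, x4 = barrels of butane, x5 = barrels of MTBE, x6 = barrels of ethanol.
min 60.94x1 + 42.24x2 + 53.88x3 + 48.49x4 + 87.41x5 + 69x6 with:
  114.2x5 + 124.3x6 ≥ 138.6   (oxygenate mass)
  5.53x1 + 4.83x2 + 5.32x3 + 4.26x4 + 4.34x5 + 3.42x6 ≥ 11.32   (energy)
  99.3x1 + 68x2 + 62.9x3 + 95.4x4 + 110.8x5 + 118.4x6 ≥ 179.6   (octane-barrels)
  x1, x2, x3, x4, x5, x6 ≥ 0.
The optimal basis is {light naphtha, ethanol}; reformate, heavy naphtha, butane, MTBE drop out. The oxygenate mass and energy requirements are met with equality.
Optimal quantities: light naphtha = 1.55415 barrels, ethanol = 1.11504 barrels.
Hence cost = 42.24·1.55415 + 69·1.11504 = $142.5851.

$142.59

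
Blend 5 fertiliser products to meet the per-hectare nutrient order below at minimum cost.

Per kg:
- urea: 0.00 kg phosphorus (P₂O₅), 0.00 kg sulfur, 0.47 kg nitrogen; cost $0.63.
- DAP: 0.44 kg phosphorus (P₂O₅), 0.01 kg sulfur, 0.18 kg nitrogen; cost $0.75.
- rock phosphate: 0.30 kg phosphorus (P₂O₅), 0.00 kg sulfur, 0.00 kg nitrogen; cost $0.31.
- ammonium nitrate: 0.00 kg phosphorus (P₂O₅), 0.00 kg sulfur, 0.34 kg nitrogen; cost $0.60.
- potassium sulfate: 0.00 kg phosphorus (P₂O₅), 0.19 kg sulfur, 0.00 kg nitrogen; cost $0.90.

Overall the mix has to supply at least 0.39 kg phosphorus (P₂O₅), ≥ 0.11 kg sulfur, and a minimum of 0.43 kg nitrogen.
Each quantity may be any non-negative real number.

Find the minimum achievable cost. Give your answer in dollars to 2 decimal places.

$1.50

Let x1 = kg of urea, x2 = kg of DAP, x3 = kg of rock phosphate, x4 = kg of ammonium nitrate, x5 = kg of potassium sulfate.
Minimize 0.63x1 + 0.75x2 + 0.31x3 + 0.6x4 + 0.9x5 subject to:
  0.44x2 + 0.3x3 ≥ 0.39   (phosphorus (P₂O₅))
  0.01x2 + 0.19x5 ≥ 0.11   (sulfur)
  0.47x1 + 0.18x2 + 0.34x4 ≥ 0.43   (nitrogen)
  x1, x2, x3, x4, x5 ≥ 0.
The cheapest feasible vertex uses only urea, rock phosphate, potassium sulfate; DAP, ammonium nitrate are not used. There the phosphorus (P₂O₅), sulfur, nitrogen constraints are tight.
Solving gives x1 = 0.9149, x3 = 1.3, x5 = 0.5789.
Objective = 0.63·0.9149 + 0.31·1.3 + 0.9·0.5789 = 1.5004.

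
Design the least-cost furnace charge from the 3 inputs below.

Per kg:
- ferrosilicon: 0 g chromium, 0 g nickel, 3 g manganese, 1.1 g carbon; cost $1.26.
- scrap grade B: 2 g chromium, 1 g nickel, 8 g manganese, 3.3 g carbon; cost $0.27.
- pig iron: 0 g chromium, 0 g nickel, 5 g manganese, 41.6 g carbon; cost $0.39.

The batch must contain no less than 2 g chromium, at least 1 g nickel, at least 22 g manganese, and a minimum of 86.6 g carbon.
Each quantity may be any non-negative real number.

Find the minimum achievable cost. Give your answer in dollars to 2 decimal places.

$1.18

Set it up as a linear program. Let x1 = kg of ferrosilicon, x2 = kg of scrap grade B, x3 = kg of pig iron.
Minimize 1.26x1 + 0.27x2 + 0.39x3 with:
  2x2 ≥ 2   (chromium)
  1x2 ≥ 1   (nickel)
  3x1 + 8x2 + 5x3 ≥ 22   (manganese)
  1.1x1 + 3.3x2 + 41.6x3 ≥ 86.6   (carbon)
  x1, x2, x3 ≥ 0.
The cheapest feasible vertex uses only scrap grade B, pig iron; ferrosilicon is not used. There the manganese and carbon constraints are tight.
Solving gives x2 = 1.525, x3 = 1.961.
Hence cost = 0.27·1.525 + 0.39·1.961 = $1.1765.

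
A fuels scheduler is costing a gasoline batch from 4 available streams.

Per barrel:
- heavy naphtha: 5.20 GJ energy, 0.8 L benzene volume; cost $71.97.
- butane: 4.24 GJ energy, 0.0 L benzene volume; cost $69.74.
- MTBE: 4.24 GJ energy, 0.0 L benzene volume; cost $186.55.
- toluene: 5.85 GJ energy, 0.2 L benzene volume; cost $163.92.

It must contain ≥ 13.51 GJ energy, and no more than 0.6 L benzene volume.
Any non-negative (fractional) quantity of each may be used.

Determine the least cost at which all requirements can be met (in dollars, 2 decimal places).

Treat it as an LP. Let x1 = barrels of heavy naphtha, x2 = barrels of butane, x3 = barrels of MTBE, x4 = barrels of toluene.
Minimize 71.97x1 + 69.74x2 + 186.55x3 + 163.92x4 subject to:
  5.2x1 + 4.24x2 + 4.24x3 + 5.85x4 ≥ 13.51   (energy)
  0.8x1 + 0.2x4 ≤ 0.6   (benzene volume)
  x1, x2, x3, x4 ≥ 0.
At the optimum only heavy naphtha, butane are positive (MTBE, toluene = 0). Binding constraints: energy and benzene volume.
Optimal quantities: heavy naphtha = 0.75 barrels, butane = 2.2665 barrels.
Total cost: 71.97·0.75 + 69.74·2.2665 = 212.0432.

$212.04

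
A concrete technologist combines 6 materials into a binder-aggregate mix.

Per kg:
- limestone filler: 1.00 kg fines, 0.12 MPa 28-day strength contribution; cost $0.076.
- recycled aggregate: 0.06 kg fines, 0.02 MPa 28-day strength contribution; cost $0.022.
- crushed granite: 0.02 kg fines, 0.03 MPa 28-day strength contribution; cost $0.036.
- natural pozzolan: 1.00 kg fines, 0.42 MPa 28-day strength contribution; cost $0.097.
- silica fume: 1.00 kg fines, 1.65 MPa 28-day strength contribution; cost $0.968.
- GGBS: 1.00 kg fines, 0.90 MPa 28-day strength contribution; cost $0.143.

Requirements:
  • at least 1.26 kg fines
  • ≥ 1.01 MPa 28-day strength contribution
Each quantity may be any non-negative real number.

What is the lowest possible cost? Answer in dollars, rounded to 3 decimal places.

This is a linear program. Let x1 = kg of limestone filler, x2 = kg of recycled aggregate, x3 = kg of crushed granite, x4 = kg of natural pozzolan, x5 = kg of silica fume, x6 = kg of GGBS.
Minimise 0.076x1 + 0.022x2 + 0.036x3 + 0.097x4 + 0.968x5 + 0.143x6 with:
  1x1 + 0.06x2 + 0.02x3 + 1x4 + 1x5 + 1x6 ≥ 1.26   (fines)
  0.12x1 + 0.02x2 + 0.03x3 + 0.42x4 + 1.65x5 + 0.9x6 ≥ 1.01   (28-day strength contribution)
  x1, x2, x3, x4, x5, x6 ≥ 0.
At the optimum only natural pozzolan, GGBS are positive (limestone filler, recycled aggregate, crushed granite, silica fume = 0). Binding constraints: fines and 28-day strength contribution.
That vertex is x4 = 0.2583, x6 = 1.002.
Cost = 0.097·0.2583 + 0.143·1.002 = 0.16834.

$0.168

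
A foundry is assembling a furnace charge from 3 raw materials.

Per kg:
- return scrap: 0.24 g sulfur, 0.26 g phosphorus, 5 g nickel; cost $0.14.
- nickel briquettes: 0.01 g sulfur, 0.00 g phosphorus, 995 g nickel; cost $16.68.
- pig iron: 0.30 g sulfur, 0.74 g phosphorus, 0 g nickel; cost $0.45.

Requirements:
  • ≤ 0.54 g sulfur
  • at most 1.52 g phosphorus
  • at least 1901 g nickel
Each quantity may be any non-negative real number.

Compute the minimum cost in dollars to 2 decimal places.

$31.87

This is a linear program. Let x1 = kg of return scrap, x2 = kg of nickel briquettes, x3 = kg of pig iron.
Minimize 0.14x1 + 16.68x2 + 0.45x3 with:
  0.24x1 + 0.01x2 + 0.3x3 ≤ 0.54   (sulfur)
  0.26x1 + 0.74x3 ≤ 1.52   (phosphorus)
  5x1 + 995x2 ≥ 1901   (nickel)
  x1, x2, x3 ≥ 0.
The optimal basis is {nickel briquettes}; return scrap, pig iron drop out. Binding constraint: nickel.
That vertex is x2 = 1.9106.
Total cost: 16.68·1.9106 = 31.8688.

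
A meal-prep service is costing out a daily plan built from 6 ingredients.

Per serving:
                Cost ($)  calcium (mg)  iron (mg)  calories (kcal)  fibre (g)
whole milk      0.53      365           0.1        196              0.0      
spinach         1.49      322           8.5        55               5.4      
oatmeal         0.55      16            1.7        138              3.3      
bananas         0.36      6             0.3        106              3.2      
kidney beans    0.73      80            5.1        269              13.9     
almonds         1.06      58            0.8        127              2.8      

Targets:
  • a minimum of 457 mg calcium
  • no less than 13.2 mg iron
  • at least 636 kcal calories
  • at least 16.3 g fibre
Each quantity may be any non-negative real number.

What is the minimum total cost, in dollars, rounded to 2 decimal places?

$2.24

Let x1 = servings of whole milk, x2 = servings of spinach, x3 = servings of oatmeal, x4 = servings of bananas, x5 = servings of kidney beans, x6 = servings of almonds.
Minimize 0.53x1 + 1.49x2 + 0.55x3 + 0.36x4 + 0.73x5 + 1.06x6 s.t.:
  365x1 + 322x2 + 16x3 + 6x4 + 80x5 + 58x6 ≥ 457   (calcium)
  0.1x1 + 8.5x2 + 1.7x3 + 0.3x4 + 5.1x5 + 0.8x6 ≥ 13.2   (iron)
  196x1 + 55x2 + 138x3 + 106x4 + 269x5 + 127x6 ≥ 636   (calories)
  5.4x2 + 3.3x3 + 3.2x4 + 13.9x5 + 2.8x6 ≥ 16.3   (fibre)
  x1, x2, x3, x4, x5, x6 ≥ 0.
The minimum-cost mix takes nothing from spinach, oatmeal, bananas, almonds — only whole milk, kidney beans. The calcium and iron requirements are met with equality.
So whole milk = 0.6877 servings, kidney beans = 2.575 servings.
Cost = 0.53·0.6877 + 0.73·2.575 = 2.2442.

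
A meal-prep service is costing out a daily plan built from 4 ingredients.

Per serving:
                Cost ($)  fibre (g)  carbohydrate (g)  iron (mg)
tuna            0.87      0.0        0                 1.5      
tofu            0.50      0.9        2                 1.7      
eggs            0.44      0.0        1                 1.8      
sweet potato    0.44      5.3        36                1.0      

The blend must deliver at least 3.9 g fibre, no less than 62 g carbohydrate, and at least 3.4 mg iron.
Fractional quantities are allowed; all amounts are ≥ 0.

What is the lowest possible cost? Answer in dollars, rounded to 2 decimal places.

Let x1 = servings of tuna, x2 = servings of tofu, x3 = servings of eggs, x4 = servings of sweet potato.
min 0.87x1 + 0.5x2 + 0.44x3 + 0.44x4 with:
  0.9x2 + 5.3x4 ≥ 3.9   (fibre)
  2x2 + 1x3 + 36x4 ≥ 62   (carbohydrate)
  1.5x1 + 1.7x2 + 1.8x3 + 1x4 ≥ 3.4   (iron)
  x1, x2, x3, x4 ≥ 0.
The minimum-cost mix takes nothing from tuna, tofu — only eggs, sweet potato. Binding constraints: carbohydrate and iron.
Solving gives x3 = 0.9467, x4 = 1.696.
Hence cost = 0.44·0.9467 + 0.44·1.696 = $1.1628.

$1.16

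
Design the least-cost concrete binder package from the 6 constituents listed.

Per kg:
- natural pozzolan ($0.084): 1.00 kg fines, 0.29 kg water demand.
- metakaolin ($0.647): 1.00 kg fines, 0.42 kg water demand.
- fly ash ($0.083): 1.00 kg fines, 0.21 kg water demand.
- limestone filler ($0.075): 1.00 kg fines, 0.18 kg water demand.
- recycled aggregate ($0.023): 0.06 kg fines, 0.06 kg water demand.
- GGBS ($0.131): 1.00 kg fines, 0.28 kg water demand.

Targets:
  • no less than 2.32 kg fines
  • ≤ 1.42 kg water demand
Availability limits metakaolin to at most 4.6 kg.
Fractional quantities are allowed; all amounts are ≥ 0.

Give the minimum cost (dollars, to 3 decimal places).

Set it up as a linear program. Let x1 = kg of natural pozzolan, x2 = kg of metakaolin, x3 = kg of fly ash, x4 = kg of limestone filler, x5 = kg of recycled aggregate, x6 = kg of GGBS.
min 0.084x1 + 0.647x2 + 0.083x3 + 0.075x4 + 0.023x5 + 0.131x6 with:
  1x1 + 1x2 + 1x3 + 1x4 + 0.06x5 + 1x6 ≥ 2.32   (fines)
  0.29x1 + 0.42x2 + 0.21x3 + 0.18x4 + 0.06x5 + 0.28x6 ≤ 1.42   (water demand)
  x2 ≤ 4.6
  x1, x2, x3, x4, x5, x6 ≥ 0.
The minimum-cost mix takes nothing from natural pozzolan, metakaolin, fly ash, recycled aggregate, GGBS — only limestone filler. The fines requirement is met with equality.
So limestone filler = 2.32 kg.
Total cost: 0.075·2.32 = 0.17400.

$0.174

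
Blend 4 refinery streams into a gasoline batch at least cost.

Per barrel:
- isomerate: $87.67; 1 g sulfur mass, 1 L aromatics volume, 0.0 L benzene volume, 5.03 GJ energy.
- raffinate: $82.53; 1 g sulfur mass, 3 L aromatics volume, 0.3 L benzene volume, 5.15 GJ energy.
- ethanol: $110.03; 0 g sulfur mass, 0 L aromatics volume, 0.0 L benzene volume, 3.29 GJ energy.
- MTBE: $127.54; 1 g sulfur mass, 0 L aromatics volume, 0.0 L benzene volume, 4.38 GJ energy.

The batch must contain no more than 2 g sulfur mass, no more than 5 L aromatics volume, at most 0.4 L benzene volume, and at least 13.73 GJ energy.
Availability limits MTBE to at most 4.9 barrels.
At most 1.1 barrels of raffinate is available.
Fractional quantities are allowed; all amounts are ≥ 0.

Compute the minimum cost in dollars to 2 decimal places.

Set it up as a linear program. Let x1 = barrels of isomerate, x2 = barrels of raffinate, x3 = barrels of ethanol, x4 = barrels of MTBE.
Minimize 87.67x1 + 82.53x2 + 110.03x3 + 127.54x4 s.t.:
  1x1 + 1x2 + 1x4 ≤ 2   (sulfur mass)
  1x1 + 3x2 ≤ 5   (aromatics volume)
  0.3x2 ≤ 0.4   (benzene volume)
  5.03x1 + 5.15x2 + 3.29x3 + 4.38x4 ≥ 13.73   (energy)
  x4 ≤ 4.9
  x2 ≤ 1.1
  x1, x2, x3, x4 ≥ 0.
The optimal basis is {isomerate, raffinate, ethanol}; MTBE drops out. There the sulfur mass, energy, the raffinate cap constraints are tight.
Optimal quantities: isomerate = 0.9 barrels, raffinate = 1.1 barrels, ethanol = 1.0754 barrels.
Hence cost = 87.67·0.9 + 82.53·1.1 + 110.03·1.0754 = $288.0123.

$288.01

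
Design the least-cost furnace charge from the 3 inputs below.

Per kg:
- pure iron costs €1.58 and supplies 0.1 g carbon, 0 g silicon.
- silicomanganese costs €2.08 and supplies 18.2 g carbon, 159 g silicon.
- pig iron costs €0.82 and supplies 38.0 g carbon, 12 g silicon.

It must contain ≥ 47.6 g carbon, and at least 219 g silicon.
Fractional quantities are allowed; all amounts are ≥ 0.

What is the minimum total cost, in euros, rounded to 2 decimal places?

Set it up as a linear program. Let x1 = kg of pure iron, x2 = kg of silicomanganese, x3 = kg of pig iron.
min 1.58x1 + 2.08x2 + 0.82x3 s.t.:
  0.1x1 + 18.2x2 + 38x3 ≥ 47.6   (carbon)
  159x2 + 12x3 ≥ 219   (silicon)
  x1, x2, x3 ≥ 0.
The minimum-cost mix takes nothing from pure iron — only silicomanganese, pig iron. Binding constraints: carbon and silicon.
So silicomanganese = 1.331 kg, pig iron = 0.6152 kg.
Hence cost = 2.08·1.331 + 0.82·0.6152 = €3.2729.

€3.27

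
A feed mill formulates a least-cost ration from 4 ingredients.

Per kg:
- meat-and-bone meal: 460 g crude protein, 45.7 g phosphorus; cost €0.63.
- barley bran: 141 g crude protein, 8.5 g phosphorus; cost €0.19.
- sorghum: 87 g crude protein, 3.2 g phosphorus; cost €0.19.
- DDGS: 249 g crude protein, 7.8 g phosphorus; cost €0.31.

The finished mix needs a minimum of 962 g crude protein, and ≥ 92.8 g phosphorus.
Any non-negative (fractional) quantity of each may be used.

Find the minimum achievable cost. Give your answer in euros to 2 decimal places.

€1.31

This is a linear program. Let x1 = kg of meat-and-bone meal, x2 = kg of barley bran, x3 = kg of sorghum, x4 = kg of DDGS.
Minimise 0.63x1 + 0.19x2 + 0.19x3 + 0.31x4 with:
  460x1 + 141x2 + 87x3 + 249x4 ≥ 962   (crude protein)
  45.7x1 + 8.5x2 + 3.2x3 + 7.8x4 ≥ 92.8   (phosphorus)
  x1, x2, x3, x4 ≥ 0.
At the optimum only meat-and-bone meal, DDGS are positive (barley bran, sorghum = 0). There the crude protein and phosphorus constraints are tight.
That vertex is x1 = 2.003, x4 = 0.1637.
Hence cost = 0.63·2.003 + 0.31·0.1637 = €1.3126.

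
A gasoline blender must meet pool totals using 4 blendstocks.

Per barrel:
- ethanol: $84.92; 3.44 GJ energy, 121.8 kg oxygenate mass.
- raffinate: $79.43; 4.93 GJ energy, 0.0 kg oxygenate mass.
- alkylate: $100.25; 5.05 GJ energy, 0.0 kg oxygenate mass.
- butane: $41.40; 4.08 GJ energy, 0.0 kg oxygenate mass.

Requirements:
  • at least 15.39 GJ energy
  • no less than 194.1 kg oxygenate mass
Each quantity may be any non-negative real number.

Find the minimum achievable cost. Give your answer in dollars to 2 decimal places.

$235.87

This is a linear program. Let x1 = barrels of ethanol, x2 = barrels of raffinate, x3 = barrels of alkylate, x4 = barrels of butane.
Minimize 84.92x1 + 79.43x2 + 100.25x3 + 41.4x4 s.t.:
  3.44x1 + 4.93x2 + 5.05x3 + 4.08x4 ≥ 15.39   (energy)
  121.8x1 ≥ 194.1   (oxygenate mass)
  x1, x2, x3, x4 ≥ 0.
The cheapest feasible vertex uses only ethanol, butane; raffinate, alkylate are not used. There the energy and oxygenate mass constraints are tight.
That vertex is x1 = 1.5936, x4 = 2.42844.
Total cost: 84.92·1.5936 + 41.4·2.42844 = 235.8659.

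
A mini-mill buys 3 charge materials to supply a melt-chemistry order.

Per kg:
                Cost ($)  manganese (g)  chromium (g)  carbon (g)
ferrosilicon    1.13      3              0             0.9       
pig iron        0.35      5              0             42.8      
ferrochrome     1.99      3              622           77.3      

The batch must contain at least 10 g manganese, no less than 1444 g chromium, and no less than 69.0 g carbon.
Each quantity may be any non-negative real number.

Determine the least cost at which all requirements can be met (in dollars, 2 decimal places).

$4.83

Treat it as an LP. Let x1 = kg of ferrosilicon, x2 = kg of pig iron, x3 = kg of ferrochrome.
Minimise 1.13x1 + 0.35x2 + 1.99x3 subject to:
  3x1 + 5x2 + 3x3 ≥ 10   (manganese)
  622x3 ≥ 1444   (chromium)
  0.9x1 + 42.8x2 + 77.3x3 ≥ 69   (carbon)
  x1, x2, x3 ≥ 0.
The optimal basis is {pig iron, ferrochrome}; ferrosilicon drops out. The manganese and chromium requirements are met with equality.
So pig iron = 0.6071 kg, ferrochrome = 2.322 kg.
Hence cost = 0.35·0.6071 + 1.99·2.322 = $4.8333.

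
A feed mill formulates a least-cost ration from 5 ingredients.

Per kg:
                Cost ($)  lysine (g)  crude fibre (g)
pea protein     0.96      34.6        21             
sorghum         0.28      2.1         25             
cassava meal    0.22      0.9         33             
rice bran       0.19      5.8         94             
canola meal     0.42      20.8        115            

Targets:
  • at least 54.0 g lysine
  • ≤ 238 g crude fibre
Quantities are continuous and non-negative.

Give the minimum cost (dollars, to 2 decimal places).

$1.18

Let x1 = kg of pea protein, x2 = kg of sorghum, x3 = kg of cassava meal, x4 = kg of rice bran, x5 = kg of canola meal.
Minimize 0.96x1 + 0.28x2 + 0.22x3 + 0.19x4 + 0.42x5 with:
  34.6x1 + 2.1x2 + 0.9x3 + 5.8x4 + 20.8x5 ≥ 54   (lysine)
  21x1 + 25x2 + 33x3 + 94x4 + 115x5 ≤ 238   (crude fibre)
  x1, x2, x3, x4, x5 ≥ 0.
The cheapest feasible vertex uses only pea protein, canola meal; sorghum, cassava meal, rice bran are not used. Binding constraints: lysine and crude fibre.
So pea protein = 0.3556 kg, canola meal = 2.005 kg.
Total cost: 0.96·0.3556 + 0.42·2.005 = 1.1835.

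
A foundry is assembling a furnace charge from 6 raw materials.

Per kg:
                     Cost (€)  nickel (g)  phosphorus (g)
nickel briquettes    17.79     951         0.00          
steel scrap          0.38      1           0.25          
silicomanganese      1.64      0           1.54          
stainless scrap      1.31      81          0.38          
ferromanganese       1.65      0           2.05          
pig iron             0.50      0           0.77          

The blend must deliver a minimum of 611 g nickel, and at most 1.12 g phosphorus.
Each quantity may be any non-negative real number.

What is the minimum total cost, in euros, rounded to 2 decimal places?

Let x1 = kg of nickel briquettes, x2 = kg of steel scrap, x3 = kg of silicomanganese, x4 = kg of stainless scrap, x5 = kg of ferromanganese, x6 = kg of pig iron.
min 17.79x1 + 0.38x2 + 1.64x3 + 1.31x4 + 1.65x5 + 0.5x6 subject to:
  951x1 + 1x2 + 81x4 ≥ 611   (nickel)
  0.25x2 + 1.54x3 + 0.38x4 + 2.05x5 + 0.77x6 ≤ 1.12   (phosphorus)
  x1, x2, x3, x4, x5, x6 ≥ 0.
The minimum-cost mix takes nothing from steel scrap, silicomanganese, ferromanganese, pig iron — only nickel briquettes, stainless scrap. Binding constraints: nickel and phosphorus.
Solving gives x1 = 0.3914, x4 = 2.947.
Hence cost = 17.79·0.3914 + 1.31·2.947 = €10.8236.

€10.82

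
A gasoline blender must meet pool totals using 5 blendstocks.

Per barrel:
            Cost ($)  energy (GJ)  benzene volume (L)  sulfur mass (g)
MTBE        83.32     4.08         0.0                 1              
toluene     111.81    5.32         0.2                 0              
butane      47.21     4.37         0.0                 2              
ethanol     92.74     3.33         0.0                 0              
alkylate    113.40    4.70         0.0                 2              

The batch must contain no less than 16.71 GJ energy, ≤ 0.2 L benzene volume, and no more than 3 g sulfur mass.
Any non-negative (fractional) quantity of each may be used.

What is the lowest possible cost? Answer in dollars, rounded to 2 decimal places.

$317.28

Treat it as an LP. Let x1 = barrels of MTBE, x2 = barrels of toluene, x3 = barrels of butane, x4 = barrels of ethanol, x5 = barrels of alkylate.
Minimize 83.32x1 + 111.81x2 + 47.21x3 + 92.74x4 + 113.4x5 s.t.:
  4.08x1 + 5.32x2 + 4.37x3 + 3.33x4 + 4.7x5 ≥ 16.71   (energy)
  0.2x2 ≤ 0.2   (benzene volume)
  1x1 + 2x3 + 2x5 ≤ 3   (sulfur mass)
  x1, x2, x3, x4, x5 ≥ 0.
At the optimum only toluene, butane, ethanol are positive (MTBE, alkylate = 0). There the energy, benzene volume, sulfur mass constraints are tight.
Solving gives x2 = 1, x3 = 1.5, x4 = 1.452.
Cost = 111.81·1 + 47.21·1.5 + 92.74·1.452 = 317.2835.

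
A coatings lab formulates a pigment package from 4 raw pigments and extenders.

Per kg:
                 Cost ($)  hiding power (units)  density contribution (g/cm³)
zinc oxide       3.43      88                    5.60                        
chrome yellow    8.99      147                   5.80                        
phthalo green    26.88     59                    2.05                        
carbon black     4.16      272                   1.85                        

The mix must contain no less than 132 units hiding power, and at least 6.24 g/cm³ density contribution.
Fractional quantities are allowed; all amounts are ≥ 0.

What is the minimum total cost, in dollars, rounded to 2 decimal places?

Let x1 = kg of zinc oxide, x2 = kg of chrome yellow, x3 = kg of phthalo green, x4 = kg of carbon black.
min 3.43x1 + 8.99x2 + 26.88x3 + 4.16x4 s.t.:
  88x1 + 147x2 + 59x3 + 272x4 ≥ 132   (hiding power)
  5.6x1 + 5.8x2 + 2.05x3 + 1.85x4 ≥ 6.24   (density contribution)
  x1, x2, x3, x4 ≥ 0.
The cheapest feasible vertex uses only zinc oxide, carbon black; chrome yellow, phthalo green are not used. Binding constraints: hiding power and density contribution.
Solving gives x1 = 1.068, x4 = 0.1397.
Hence cost = 3.43·1.068 + 4.16·0.1397 = $4.2444.

$4.24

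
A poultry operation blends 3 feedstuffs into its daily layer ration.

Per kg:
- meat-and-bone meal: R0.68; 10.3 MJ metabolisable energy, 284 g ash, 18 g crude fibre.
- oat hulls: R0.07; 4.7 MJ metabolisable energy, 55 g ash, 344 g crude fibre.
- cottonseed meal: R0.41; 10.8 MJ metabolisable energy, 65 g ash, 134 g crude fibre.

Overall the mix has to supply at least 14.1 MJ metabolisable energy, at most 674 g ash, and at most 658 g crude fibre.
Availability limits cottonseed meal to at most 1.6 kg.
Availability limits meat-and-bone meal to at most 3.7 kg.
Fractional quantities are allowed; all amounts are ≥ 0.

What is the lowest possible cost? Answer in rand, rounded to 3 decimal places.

Treat it as an LP. Let x1 = kg of meat-and-bone meal, x2 = kg of oat hulls, x3 = kg of cottonseed meal.
min 0.68x1 + 0.07x2 + 0.41x3 with:
  10.3x1 + 4.7x2 + 10.8x3 ≥ 14.1   (metabolisable energy)
  284x1 + 55x2 + 65x3 ≤ 674   (ash)
  18x1 + 344x2 + 134x3 ≤ 658   (crude fibre)
  x3 ≤ 1.6
  x1 ≤ 3.7
  x1, x2, x3 ≥ 0.
The cheapest feasible vertex uses only oat hulls, cottonseed meal; meat-and-bone meal is not used. There the metabolisable energy and crude fibre constraints are tight.
Optimal quantities: oat hulls = 1.691 kg, cottonseed meal = 0.5697 kg.
Hence cost = 0.07·1.691 + 0.41·0.5697 = R0.35195.

R0.352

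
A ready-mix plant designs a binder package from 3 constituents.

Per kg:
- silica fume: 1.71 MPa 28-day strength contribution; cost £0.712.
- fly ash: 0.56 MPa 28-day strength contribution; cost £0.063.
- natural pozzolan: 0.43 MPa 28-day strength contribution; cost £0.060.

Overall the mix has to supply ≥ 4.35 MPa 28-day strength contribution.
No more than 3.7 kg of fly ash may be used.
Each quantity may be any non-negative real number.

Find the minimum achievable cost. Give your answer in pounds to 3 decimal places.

Let x1 = kg of silica fume, x2 = kg of fly ash, x3 = kg of natural pozzolan.
min 0.712x1 + 0.063x2 + 0.06x3 subject to:
  1.71x1 + 0.56x2 + 0.43x3 ≥ 4.35   (28-day strength contribution)
  x2 ≤ 3.7
  x1, x2, x3 ≥ 0.
At the optimum only fly ash, natural pozzolan are positive (silica fume = 0). Binding constraints: 28-day strength contribution and the fly ash cap.
So fly ash = 3.7 kg, natural pozzolan = 5.298 kg.
Objective = 0.063·3.7 + 0.06·5.298 = 0.55098.

£0.551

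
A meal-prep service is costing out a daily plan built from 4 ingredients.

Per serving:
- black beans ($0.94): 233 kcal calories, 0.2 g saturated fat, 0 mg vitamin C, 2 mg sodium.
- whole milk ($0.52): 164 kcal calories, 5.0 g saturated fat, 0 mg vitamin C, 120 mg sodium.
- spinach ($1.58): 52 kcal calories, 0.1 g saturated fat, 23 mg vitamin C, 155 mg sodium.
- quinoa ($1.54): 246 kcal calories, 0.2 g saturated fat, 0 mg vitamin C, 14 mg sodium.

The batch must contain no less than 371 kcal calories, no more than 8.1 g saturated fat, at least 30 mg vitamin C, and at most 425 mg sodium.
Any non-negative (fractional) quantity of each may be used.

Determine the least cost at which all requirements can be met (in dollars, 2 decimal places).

Set it up as a linear program. Let x1 = servings of black beans, x2 = servings of whole milk, x3 = servings of spinach, x4 = servings of quinoa.
Minimize 0.94x1 + 0.52x2 + 1.58x3 + 1.54x4 s.t.:
  233x1 + 164x2 + 52x3 + 246x4 ≥ 371   (calories)
  0.2x1 + 5x2 + 0.1x3 + 0.2x4 ≤ 8.1   (saturated fat)
  23x3 ≥ 30   (vitamin C)
  2x1 + 120x2 + 155x3 + 14x4 ≤ 425   (sodium)
  x1, x2, x3, x4 ≥ 0.
The cheapest feasible vertex uses only black beans, whole milk, spinach; quinoa is not used. The calories, saturated fat, vitamin C requirements are met with equality.
So black beans = 0.1845 servings, whole milk = 1.587 servings, spinach = 1.304 servings.
Total cost: 0.94·0.1845 + 0.52·1.587 + 1.58·1.304 = 3.0590.

$3.06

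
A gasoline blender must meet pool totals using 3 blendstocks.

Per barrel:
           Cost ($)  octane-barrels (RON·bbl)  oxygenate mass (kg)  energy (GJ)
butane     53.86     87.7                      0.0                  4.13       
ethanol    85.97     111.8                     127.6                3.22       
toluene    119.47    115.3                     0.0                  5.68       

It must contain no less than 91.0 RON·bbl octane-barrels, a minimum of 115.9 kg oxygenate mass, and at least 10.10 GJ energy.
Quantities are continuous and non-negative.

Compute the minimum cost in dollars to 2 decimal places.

Let x1 = barrels of butane, x2 = barrels of ethanol, x3 = barrels of toluene.
Minimise 53.86x1 + 85.97x2 + 119.47x3 s.t.:
  87.7x1 + 111.8x2 + 115.3x3 ≥ 91   (octane-barrels)
  127.6x2 ≥ 115.9   (oxygenate mass)
  4.13x1 + 3.22x2 + 5.68x3 ≥ 10.1   (energy)
  x1, x2, x3 ≥ 0.
The optimal basis is {butane, ethanol}; toluene drops out. Binding constraints: oxygenate mass and energy.
So butane = 1.7373 barrels, ethanol = 0.90831 barrels.
Objective = 53.86·1.7373 + 85.97·0.90831 = 171.6584.

$171.66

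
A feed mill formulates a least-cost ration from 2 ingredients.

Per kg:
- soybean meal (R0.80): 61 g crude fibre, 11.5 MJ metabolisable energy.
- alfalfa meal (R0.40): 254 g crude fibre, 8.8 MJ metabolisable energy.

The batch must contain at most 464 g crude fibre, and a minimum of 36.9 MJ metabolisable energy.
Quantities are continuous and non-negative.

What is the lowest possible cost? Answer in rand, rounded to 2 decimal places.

R2.29

Set it up as a linear program. Let x1 = kg of soybean meal, x2 = kg of alfalfa meal.
Minimize 0.8x1 + 0.4x2 subject to:
  61x1 + 254x2 ≤ 464   (crude fibre)
  11.5x1 + 8.8x2 ≥ 36.9   (metabolisable energy)
  x1, x2 ≥ 0.
Both inputs are positive at the optimum. Binding constraints: crude fibre and metabolisable energy.
So soybean meal = 2.219 kg, alfalfa meal = 1.294 kg.
Objective = 0.8·2.219 + 0.4·1.294 = 2.2928.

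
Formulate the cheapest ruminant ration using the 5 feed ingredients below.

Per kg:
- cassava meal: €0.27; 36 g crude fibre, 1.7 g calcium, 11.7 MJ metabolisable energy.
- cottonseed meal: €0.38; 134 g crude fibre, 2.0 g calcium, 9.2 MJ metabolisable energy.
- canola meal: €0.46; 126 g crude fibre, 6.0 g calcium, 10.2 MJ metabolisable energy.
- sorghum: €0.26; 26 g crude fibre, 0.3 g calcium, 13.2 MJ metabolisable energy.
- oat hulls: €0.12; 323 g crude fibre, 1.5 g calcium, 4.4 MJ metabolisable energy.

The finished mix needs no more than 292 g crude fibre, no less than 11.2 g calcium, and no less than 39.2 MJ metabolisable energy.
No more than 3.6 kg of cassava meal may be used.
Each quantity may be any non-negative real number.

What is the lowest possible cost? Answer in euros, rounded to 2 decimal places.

Set it up as a linear program. Let x1 = kg of cassava meal, x2 = kg of cottonseed meal, x3 = kg of canola meal, x4 = kg of sorghum, x5 = kg of oat hulls.
Minimize 0.27x1 + 0.38x2 + 0.46x3 + 0.26x4 + 0.12x5 with:
  36x1 + 134x2 + 126x3 + 26x4 + 323x5 ≤ 292   (crude fibre)
  1.7x1 + 2x2 + 6x3 + 0.3x4 + 1.5x5 ≥ 11.2   (calcium)
  11.7x1 + 9.2x2 + 10.2x3 + 13.2x4 + 4.4x5 ≥ 39.2   (metabolisable energy)
  x1 ≤ 3.6
  x1, x2, x3, x4, x5 ≥ 0.
The cheapest feasible vertex uses only cassava meal, canola meal, oat hulls; cottonseed meal, sorghum are not used. There the crude fibre, calcium, metabolisable energy constraints are tight.
So cassava meal = 2.248 kg, canola meal = 1.182 kg, oat hulls = 0.1925 kg.
Total cost: 0.27·2.248 + 0.46·1.182 + 0.12·0.1925 = 1.1738.

€1.17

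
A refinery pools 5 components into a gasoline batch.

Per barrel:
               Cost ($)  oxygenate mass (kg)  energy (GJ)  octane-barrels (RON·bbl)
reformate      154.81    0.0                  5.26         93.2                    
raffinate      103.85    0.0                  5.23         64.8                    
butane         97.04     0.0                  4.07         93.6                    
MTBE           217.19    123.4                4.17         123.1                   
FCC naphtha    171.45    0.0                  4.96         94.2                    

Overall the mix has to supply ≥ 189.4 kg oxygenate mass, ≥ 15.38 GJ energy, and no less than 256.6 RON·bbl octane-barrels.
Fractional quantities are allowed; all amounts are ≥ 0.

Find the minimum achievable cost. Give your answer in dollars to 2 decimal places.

Let x1 = barrels of reformate, x2 = barrels of raffinate, x3 = barrels of butane, x4 = barrels of MTBE, x5 = barrels of FCC naphtha.
Minimise 154.81x1 + 103.85x2 + 97.04x3 + 217.19x4 + 171.45x5 s.t.:
  123.4x4 ≥ 189.4   (oxygenate mass)
  5.26x1 + 5.23x2 + 4.07x3 + 4.17x4 + 4.96x5 ≥ 15.38   (energy)
  93.2x1 + 64.8x2 + 93.6x3 + 123.1x4 + 94.2x5 ≥ 256.6   (octane-barrels)
  x1, x2, x3, x4, x5 ≥ 0.
The optimal basis is {raffinate, MTBE}; reformate, butane, FCC naphtha drop out. There the oxygenate mass and energy constraints are tight.
Optimal quantities: raffinate = 1.71696 barrels, MTBE = 1.53485 barrels.
Hence cost = 103.85·1.71696 + 217.19·1.53485 = $511.6604.

$511.66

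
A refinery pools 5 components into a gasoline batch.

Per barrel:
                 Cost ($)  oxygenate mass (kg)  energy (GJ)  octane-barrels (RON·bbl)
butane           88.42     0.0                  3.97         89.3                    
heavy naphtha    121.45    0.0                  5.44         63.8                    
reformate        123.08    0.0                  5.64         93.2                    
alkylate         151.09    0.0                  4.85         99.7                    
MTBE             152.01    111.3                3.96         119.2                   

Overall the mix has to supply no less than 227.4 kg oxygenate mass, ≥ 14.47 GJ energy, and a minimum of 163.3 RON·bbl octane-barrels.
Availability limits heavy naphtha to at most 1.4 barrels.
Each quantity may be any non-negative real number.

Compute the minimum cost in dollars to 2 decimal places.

$449.79

Let x1 = barrels of butane, x2 = barrels of heavy naphtha, x3 = barrels of reformate, x4 = barrels of alkylate, x5 = barrels of MTBE.
Minimize 88.42x1 + 121.45x2 + 123.08x3 + 151.09x4 + 152.01x5 subject to:
  111.3x5 ≥ 227.4   (oxygenate mass)
  3.97x1 + 5.44x2 + 5.64x3 + 4.85x4 + 3.96x5 ≥ 14.47   (energy)
  89.3x1 + 63.8x2 + 93.2x3 + 99.7x4 + 119.2x5 ≥ 163.3   (octane-barrels)
  x2 ≤ 1.4
  x1, x2, x3, x4, x5 ≥ 0.
The cheapest feasible vertex uses only reformate, MTBE; butane, heavy naphtha, alkylate are not used. There the oxygenate mass and energy constraints are tight.
So reformate = 1.1311 barrels, MTBE = 2.0431 barrels.
Total cost: 123.08·1.1311 + 152.01·2.0431 = 449.7874.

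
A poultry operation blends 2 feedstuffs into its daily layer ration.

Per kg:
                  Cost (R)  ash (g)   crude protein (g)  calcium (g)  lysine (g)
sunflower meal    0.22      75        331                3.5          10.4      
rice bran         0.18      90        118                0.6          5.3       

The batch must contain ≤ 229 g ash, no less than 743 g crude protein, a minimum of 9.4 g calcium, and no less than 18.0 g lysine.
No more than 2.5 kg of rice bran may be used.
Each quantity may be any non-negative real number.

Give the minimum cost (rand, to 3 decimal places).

Treat it as an LP. Let x1 = kg of sunflower meal, x2 = kg of rice bran.
Minimise 0.22x1 + 0.18x2 with:
  75x1 + 90x2 ≤ 229   (ash)
  331x1 + 118x2 ≥ 743   (crude protein)
  3.5x1 + 0.6x2 ≥ 9.4   (calcium)
  10.4x1 + 5.3x2 ≥ 18   (lysine)
  x2 ≤ 2.5
  x1, x2 ≥ 0.
The minimum-cost mix takes nothing from rice bran — only sunflower meal. Binding constraint: calcium.
So sunflower meal = 2.686 kg.
Objective = 0.22·2.686 = 0.59092.

R0.591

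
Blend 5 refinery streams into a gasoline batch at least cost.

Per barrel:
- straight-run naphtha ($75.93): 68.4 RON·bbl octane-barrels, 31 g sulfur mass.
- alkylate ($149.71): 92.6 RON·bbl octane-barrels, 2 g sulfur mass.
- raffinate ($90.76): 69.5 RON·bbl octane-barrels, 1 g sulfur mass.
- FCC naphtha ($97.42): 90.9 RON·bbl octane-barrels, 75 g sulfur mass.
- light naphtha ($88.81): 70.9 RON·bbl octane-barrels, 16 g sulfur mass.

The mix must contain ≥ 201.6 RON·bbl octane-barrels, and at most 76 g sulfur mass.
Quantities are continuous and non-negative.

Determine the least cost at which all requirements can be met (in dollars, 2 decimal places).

Let x1 = barrels of straight-run naphtha, x2 = barrels of alkylate, x3 = barrels of raffinate, x4 = barrels of FCC naphtha, x5 = barrels of light naphtha.
Minimize 75.93x1 + 149.71x2 + 90.76x3 + 97.42x4 + 88.81x5 subject to:
  68.4x1 + 92.6x2 + 69.5x3 + 90.9x4 + 70.9x5 ≥ 201.6   (octane-barrels)
  31x1 + 2x2 + 1x3 + 75x4 + 16x5 ≤ 76   (sulfur mass)
  x1, x2, x3, x4, x5 ≥ 0.
The minimum-cost mix takes nothing from alkylate, FCC naphtha, light naphtha — only straight-run naphtha, raffinate. There the octane-barrels and sulfur mass constraints are tight.
That vertex is x1 = 2.4354, x3 = 0.50391.
Total cost: 75.93·2.4354 + 90.76·0.50391 = 230.6548.

$230.65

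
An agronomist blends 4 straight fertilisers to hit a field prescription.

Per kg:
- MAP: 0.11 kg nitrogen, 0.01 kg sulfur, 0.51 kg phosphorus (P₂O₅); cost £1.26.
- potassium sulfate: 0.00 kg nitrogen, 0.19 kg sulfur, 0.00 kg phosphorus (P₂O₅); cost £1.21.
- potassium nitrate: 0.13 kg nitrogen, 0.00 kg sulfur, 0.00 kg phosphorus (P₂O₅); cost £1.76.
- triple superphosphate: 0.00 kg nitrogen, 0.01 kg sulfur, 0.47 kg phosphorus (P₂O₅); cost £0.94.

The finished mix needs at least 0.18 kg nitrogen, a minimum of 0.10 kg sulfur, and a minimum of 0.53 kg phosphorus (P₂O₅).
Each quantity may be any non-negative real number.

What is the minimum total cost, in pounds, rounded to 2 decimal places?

Let x1 = kg of MAP, x2 = kg of potassium sulfate, x3 = kg of potassium nitrate, x4 = kg of triple superphosphate.
min 1.26x1 + 1.21x2 + 1.76x3 + 0.94x4 s.t.:
  0.11x1 + 0.13x3 ≥ 0.18   (nitrogen)
  0.01x1 + 0.19x2 + 0.01x4 ≥ 0.1   (sulfur)
  0.51x1 + 0.47x4 ≥ 0.53   (phosphorus (P₂O₅))
  x1, x2, x3, x4 ≥ 0.
At the optimum only MAP, potassium sulfate are positive (potassium nitrate, triple superphosphate = 0). The nitrogen and sulfur requirements are met with equality.
Optimal quantities: MAP = 1.636 kg, potassium sulfate = 0.4402 kg.
Objective = 1.26·1.636 + 1.21·0.4402 = 2.5940.

£2.59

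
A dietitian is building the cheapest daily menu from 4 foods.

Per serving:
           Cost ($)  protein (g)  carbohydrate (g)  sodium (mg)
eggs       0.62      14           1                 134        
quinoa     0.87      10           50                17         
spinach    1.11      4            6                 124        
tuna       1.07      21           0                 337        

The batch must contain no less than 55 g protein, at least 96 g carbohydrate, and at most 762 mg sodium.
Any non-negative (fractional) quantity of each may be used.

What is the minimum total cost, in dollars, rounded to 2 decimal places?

Treat it as an LP. Let x1 = servings of eggs, x2 = servings of quinoa, x3 = servings of spinach, x4 = servings of tuna.
Minimise 0.62x1 + 0.87x2 + 1.11x3 + 1.07x4 with:
  14x1 + 10x2 + 4x3 + 21x4 ≥ 55   (protein)
  1x1 + 50x2 + 6x3 ≥ 96   (carbohydrate)
  134x1 + 17x2 + 124x3 + 337x4 ≤ 762   (sodium)
  x1, x2, x3, x4 ≥ 0.
At the optimum only eggs, quinoa are positive (spinach, tuna = 0). Binding constraints: protein and carbohydrate.
Optimal quantities: eggs = 2.594 servings, quinoa = 1.868 servings.
Objective = 0.62·2.594 + 0.87·1.868 = 3.2334.

$3.23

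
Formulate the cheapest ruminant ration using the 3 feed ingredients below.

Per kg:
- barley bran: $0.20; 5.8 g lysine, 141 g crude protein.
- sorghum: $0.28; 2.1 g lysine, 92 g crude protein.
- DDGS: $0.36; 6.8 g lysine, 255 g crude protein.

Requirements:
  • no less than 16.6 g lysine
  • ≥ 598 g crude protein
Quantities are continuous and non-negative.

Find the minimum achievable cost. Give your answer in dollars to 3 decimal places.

$0.845

Set it up as a linear program. Let x1 = kg of barley bran, x2 = kg of sorghum, x3 = kg of DDGS.
Minimize 0.2x1 + 0.28x2 + 0.36x3 with:
  5.8x1 + 2.1x2 + 6.8x3 ≥ 16.6   (lysine)
  141x1 + 92x2 + 255x3 ≥ 598   (crude protein)
  x1, x2, x3 ≥ 0.
The minimum-cost mix takes nothing from sorghum — only barley bran, DDGS. The lysine and crude protein requirements are met with equality.
So barley bran = 0.3203 kg, DDGS = 2.168 kg.
Cost = 0.2·0.3203 + 0.36·2.168 = 0.84454.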